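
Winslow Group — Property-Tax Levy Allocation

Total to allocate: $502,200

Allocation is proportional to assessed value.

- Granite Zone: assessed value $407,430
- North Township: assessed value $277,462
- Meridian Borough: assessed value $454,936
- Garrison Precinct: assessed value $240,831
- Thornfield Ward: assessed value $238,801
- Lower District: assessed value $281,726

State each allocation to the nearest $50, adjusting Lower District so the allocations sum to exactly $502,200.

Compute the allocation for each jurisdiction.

Assessed value total: 1,901,186.
Proportional shares: Granite Zone 407,430/1,901,186 × $502,200 = 107,623.00; North Township 277,462/1,901,186 × $502,200 = 73,291.84; Meridian Borough 454,936/1,901,186 × $502,200 = 120,171.76; Garrison Precinct 240,831/1,901,186 × $502,200 = 63,615.73; Thornfield Ward 238,801/1,901,186 × $502,200 = 63,079.50; Lower District 281,726/1,901,186 × $502,200 = 74,418.18.
After rounding ($50): Granite Zone $107,600; North Township $73,300; Meridian Borough $120,150; Garrison Precinct $63,600; Thornfield Ward $63,100; Lower District $74,400. Sum = $502,150.
Difference $502,200 − $502,150 = +$50 applied to Lower District: Lower District becomes $74,450.

Granite Zone: $107,600; North Township: $73,300; Meridian Borough: $120,150; Garrison Precinct: $63,600; Thornfield Ward: $63,100; Lower District: $74,450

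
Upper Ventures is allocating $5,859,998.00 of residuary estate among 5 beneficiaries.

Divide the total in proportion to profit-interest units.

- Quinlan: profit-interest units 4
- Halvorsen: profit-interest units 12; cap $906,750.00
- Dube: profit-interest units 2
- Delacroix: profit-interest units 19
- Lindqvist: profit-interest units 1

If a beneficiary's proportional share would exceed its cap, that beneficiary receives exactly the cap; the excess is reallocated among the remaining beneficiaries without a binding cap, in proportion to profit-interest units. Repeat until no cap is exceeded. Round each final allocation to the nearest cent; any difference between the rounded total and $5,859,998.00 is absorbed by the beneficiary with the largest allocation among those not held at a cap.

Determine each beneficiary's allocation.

Quinlan: $762,038.15; Halvorsen: $906,750.00; Dube: $381,019.08; Delacroix: $3,619,681.23; Lindqvist: $190,509.54

Total profit-interest units = 38.
Pro-rata shares before constraints: Quinlan 616,841.8947; Halvorsen 1,850,525.6842; Dube 308,420.9474; Delacroix 2,929,999.0000; Lindqvist 154,210.4737.
Held at cap: Halvorsen ($906,750.00); balance $4,953,248.00 reallocated over remaining profit-interest units 26.
Shares after redistribution: Quinlan 762,038.1538 → $762,038.15; Dube 381,019.0769 → $381,019.08; Delacroix 3,619,681.2308 → $3,619,681.23; Lindqvist 190,509.5385 → $190,509.54.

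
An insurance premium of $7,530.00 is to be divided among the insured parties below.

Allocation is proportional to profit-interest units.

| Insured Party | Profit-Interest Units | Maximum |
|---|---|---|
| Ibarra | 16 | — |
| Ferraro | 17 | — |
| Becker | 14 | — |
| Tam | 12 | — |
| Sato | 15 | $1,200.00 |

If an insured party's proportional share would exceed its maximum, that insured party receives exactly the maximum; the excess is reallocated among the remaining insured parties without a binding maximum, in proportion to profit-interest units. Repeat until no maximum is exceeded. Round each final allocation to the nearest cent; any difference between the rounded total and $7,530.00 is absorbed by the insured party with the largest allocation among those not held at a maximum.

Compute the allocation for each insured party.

Ibarra: $1,716.61; Ferraro: $1,823.90; Becker: $1,502.03; Tam: $1,287.46; Sato: $1,200.00

Profit-interest units total: 74.
Proportional shares (ignoring caps): Ibarra 1,628.1081; Ferraro 1,729.8649; Becker 1,424.5946; Tam 1,221.0811; Sato 1,526.3514.
Cap binds for Sato ($1,200.00); remaining pool $6,330.00 reallocated over remaining profit-interest units 59.
Shares after redistribution: Ibarra 1,716.6102 → $1,716.61; Ferraro 1,823.8983 → $1,823.90; Becker 1,502.0339 → $1,502.03; Tam 1,287.4576 → $1,287.46.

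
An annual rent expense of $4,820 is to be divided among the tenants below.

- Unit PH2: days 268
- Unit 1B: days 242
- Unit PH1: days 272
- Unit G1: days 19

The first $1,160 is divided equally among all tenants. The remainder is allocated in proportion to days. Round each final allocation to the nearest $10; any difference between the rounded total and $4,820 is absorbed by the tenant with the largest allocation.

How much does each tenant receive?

$1,160 shared equally gives $290 per tenant.
Remainder $3,660 by days (total 801): Unit PH2 1,224.57 → $1,220; Unit 1B 1,105.77 → $1,110; Unit PH1 1,242.85 → $1,240; Unit G1 86.82 → $90.
Totals: Unit PH2 $290 + $1,220 = $1,510; Unit 1B $290 + $1,110 = $1,400; Unit PH1 $290 + $1,240 = $1,530; Unit G1 $290 + $90 = $380.

Unit PH2: $1,510; Unit 1B: $1,400; Unit PH1: $1,530; Unit G1: $380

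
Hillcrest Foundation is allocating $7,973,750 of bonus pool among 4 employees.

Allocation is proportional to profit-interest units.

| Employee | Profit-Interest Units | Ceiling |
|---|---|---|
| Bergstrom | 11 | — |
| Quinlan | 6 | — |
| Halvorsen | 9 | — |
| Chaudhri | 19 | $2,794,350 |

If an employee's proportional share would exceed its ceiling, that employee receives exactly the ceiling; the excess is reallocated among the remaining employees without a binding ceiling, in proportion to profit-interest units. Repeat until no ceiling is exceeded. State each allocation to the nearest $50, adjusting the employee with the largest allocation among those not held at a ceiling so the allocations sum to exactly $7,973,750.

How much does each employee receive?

Total profit-interest units = 45.
Unconstrained shares: Bergstrom 1,949,138.89; Quinlan 1,063,166.67; Halvorsen 1,594,750.00; Chaudhri 3,366,694.44.
Capped: Chaudhri ($2,794,350); balance $5,179,400 reallocated over remaining profit-interest units 26.
Shares after redistribution: Bergstrom 2,191,284.62 → $2,191,300; Quinlan 1,195,246.15 → $1,195,250; Halvorsen 1,792,869.23 → $1,792,850.

Bergstrom: $2,191,300 · Quinlan: $1,195,250 · Halvorsen: $1,792,850 · Chaudhri: $2,794,350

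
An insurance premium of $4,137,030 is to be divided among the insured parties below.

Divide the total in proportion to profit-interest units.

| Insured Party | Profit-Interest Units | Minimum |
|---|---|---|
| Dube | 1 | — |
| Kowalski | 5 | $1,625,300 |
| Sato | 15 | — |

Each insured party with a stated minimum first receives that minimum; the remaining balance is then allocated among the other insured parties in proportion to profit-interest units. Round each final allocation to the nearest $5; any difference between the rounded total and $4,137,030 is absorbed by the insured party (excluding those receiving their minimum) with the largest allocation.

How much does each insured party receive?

Guaranteed amounts: Kowalski $1,625,300. Balance $2,511,730.
Balance split over remaining profit-interest units 16: Dube 156,983.12 → $156,985; Sato 2,354,746.88 → $2,354,745.

Dube: $156,985; Kowalski: $1,625,300; Sato: $2,354,745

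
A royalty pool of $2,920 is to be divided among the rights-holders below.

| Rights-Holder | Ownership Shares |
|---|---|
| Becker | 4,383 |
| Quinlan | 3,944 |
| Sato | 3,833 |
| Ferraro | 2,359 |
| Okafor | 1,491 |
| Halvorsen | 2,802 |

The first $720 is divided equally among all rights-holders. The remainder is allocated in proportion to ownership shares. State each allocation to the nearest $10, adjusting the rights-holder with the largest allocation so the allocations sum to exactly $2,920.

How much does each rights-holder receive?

Becker: $630 | Quinlan: $580 | Sato: $570 | Ferraro: $400 | Okafor: $290 | Halvorsen: $450

$720 shared equally gives $120 per rights-holder.
Remainder $2,200 by ownership shares (total 18,812): Becker 512.58 → $510; Quinlan 461.24 → $460; Sato 448.26 → $450; Ferraro 275.88 → $280; Okafor 174.37 → $170; Halvorsen 327.68 → $330.
Totals: Becker $120 + $510 = $630; Quinlan $120 + $460 = $580; Sato $120 + $450 = $570; Ferraro $120 + $280 = $400; Okafor $120 + $170 = $290; Halvorsen $120 + $330 = $450.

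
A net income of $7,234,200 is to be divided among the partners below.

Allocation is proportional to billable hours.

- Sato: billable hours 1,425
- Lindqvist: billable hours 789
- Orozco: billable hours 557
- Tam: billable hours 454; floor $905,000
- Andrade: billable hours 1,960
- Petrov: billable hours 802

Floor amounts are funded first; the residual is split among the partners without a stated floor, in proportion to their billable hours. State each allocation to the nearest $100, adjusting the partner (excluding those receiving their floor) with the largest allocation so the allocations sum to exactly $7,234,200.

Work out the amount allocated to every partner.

Sato: $1,630,100 | Lindqvist: $902,500 | Orozco: $637,200 | Tam: $905,000 | Andrade: $2,242,000 | Petrov: $917,400

Fund the minimums — Tam $905,000. Residual $6,329,200.
Residual split over remaining billable hours 5,533: Sato 1,630,057.83 → $1,630,100; Lindqvist 902,537.29 → $902,500; Orozco 637,152.43 → $637,200; Andrade 2,242,044.46 → $2,242,000; Petrov 917,407.99 → $917,400.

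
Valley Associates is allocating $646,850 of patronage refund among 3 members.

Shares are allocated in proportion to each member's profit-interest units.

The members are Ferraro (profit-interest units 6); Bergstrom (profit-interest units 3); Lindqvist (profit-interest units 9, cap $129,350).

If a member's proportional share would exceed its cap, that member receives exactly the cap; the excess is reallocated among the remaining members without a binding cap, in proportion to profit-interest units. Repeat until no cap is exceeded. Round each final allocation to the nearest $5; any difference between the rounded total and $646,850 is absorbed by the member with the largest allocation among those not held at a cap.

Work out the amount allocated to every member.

Combined profit-interest units = 18.
Pro-rata shares before constraints: Ferraro 215,616.67; Bergstrom 107,808.33; Lindqvist 323,425.00.
Cap binds for Lindqvist ($129,350); residual $517,500 reallocated over remaining profit-interest units 9.
Redistributed shares: Ferraro 345,000.00 → $345,000; Bergstrom 172,500.00 → $172,500.

Ferraro: $345,000; Bergstrom: $172,500; Lindqvist: $129,350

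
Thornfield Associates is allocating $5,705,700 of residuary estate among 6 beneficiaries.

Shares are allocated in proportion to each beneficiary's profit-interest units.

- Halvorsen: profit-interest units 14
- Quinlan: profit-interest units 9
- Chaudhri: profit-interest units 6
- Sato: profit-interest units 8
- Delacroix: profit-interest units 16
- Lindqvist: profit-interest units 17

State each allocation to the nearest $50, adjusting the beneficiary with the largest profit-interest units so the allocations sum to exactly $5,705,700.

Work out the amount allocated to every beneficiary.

Sum of profit-interest units: 14 + 9 + 6 + 8 + 16 + 17 = 70.
Pro-rata amounts: Halvorsen 1,141,140.00; Quinlan 733,590.00; Chaudhri 489,060.00; Sato 652,080.00; Delacroix 1,304,160.00; Lindqvist 1,385,670.00.
At nearest $50: Halvorsen $1,141,150; Quinlan $733,600; Chaudhri $489,050; Sato $652,100; Delacroix $1,304,150; Lindqvist $1,385,650. Sum = $5,705,700.
Sum already equals the total — no adjustment.

Halvorsen: $1,141,150 · Quinlan: $733,600 · Chaudhri: $489,050 · Sato: $652,100 · Delacroix: $1,304,150 · Lindqvist: $1,385,650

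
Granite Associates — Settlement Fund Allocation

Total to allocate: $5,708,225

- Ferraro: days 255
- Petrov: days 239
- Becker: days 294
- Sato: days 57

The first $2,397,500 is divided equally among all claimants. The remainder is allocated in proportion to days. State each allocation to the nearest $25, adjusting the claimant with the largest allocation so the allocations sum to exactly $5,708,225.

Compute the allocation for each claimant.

Equal tier: $2,397,500 ÷ 4 = $599,375 apiece.
Remainder $3,310,725 by days (total 845): Ferraro 999,094.53 → $999,100; Petrov 936,406.24 → $936,400; Becker 1,151,897.22 → $1,151,900; Sato 223,327.01 → $223,325.
Totals: Ferraro $599,375 + $999,100 = $1,598,475; Petrov $599,375 + $936,400 = $1,535,775; Becker $599,375 + $1,151,900 = $1,751,275; Sato $599,375 + $223,325 = $822,700.

Ferraro: $1,598,475 · Petrov: $1,535,775 · Becker: $1,751,275 · Sato: $822,700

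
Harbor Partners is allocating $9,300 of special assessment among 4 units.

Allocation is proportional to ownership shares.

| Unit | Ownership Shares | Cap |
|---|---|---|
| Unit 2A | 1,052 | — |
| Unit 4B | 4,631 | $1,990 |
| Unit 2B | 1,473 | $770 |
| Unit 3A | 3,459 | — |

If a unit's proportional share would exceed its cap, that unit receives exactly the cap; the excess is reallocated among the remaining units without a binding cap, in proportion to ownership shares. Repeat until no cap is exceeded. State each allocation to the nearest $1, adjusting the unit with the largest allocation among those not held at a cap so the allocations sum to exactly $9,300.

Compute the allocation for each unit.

Unit 2A: $1,525 · Unit 4B: $1,990 · Unit 2B: $770 · Unit 3A: $5,015

Ownership shares total: 10,615.
Unconstrained shares: Unit 2A 921.68; Unit 4B 4,057.31; Unit 2B 1,290.52; Unit 3A 3,030.49.
Cap binds for Unit 4B ($1,990), Unit 2B ($770); balance $6,540 reallocated over remaining ownership shares 4,511.
Remaining shares: Unit 2A 1,525.18 → $1,525; Unit 3A 5,014.82 → $5,015.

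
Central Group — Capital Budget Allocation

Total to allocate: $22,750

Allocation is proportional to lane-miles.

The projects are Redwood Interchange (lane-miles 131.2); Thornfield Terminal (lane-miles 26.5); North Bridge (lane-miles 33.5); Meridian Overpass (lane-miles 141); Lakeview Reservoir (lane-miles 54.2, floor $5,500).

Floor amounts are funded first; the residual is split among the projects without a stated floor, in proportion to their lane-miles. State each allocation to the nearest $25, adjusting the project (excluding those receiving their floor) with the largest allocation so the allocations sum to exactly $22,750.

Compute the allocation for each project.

Redwood Interchange: $6,825 | Thornfield Terminal: $1,375 | North Bridge: $1,750 | Meridian Overpass: $7,300 | Lakeview Reservoir: $5,500

Minimums first: Lakeview Reservoir $5,500. Residual $17,250.
Residual split over remaining lane-miles 332.2: Redwood Interchange 6,812.76 → $6,825; Thornfield Terminal 1,376.05 → $1,375; North Bridge 1,739.54 → $1,750; Meridian Overpass 7,321.64 → $7,325.
Rounding difference −$25 applied to Meridian Overpass → $7,300.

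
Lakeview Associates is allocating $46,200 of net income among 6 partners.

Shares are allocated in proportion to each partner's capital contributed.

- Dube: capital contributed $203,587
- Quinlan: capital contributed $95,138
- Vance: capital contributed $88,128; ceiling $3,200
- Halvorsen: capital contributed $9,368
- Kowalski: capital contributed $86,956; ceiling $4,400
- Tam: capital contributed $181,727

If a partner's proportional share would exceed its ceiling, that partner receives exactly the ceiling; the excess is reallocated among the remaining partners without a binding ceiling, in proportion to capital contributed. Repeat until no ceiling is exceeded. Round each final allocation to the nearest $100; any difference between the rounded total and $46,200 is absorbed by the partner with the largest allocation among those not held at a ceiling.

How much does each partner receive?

Dube: $16,100 · Quinlan: $7,500 · Vance: $3,200 · Halvorsen: $700 · Kowalski: $4,400 · Tam: $14,300

Total capital contributed = 664,904.
Proportional shares (ignoring caps): Dube 14,145.98; Quinlan 6,610.54; Vance 6,123.46; Halvorsen 650.92; Kowalski 6,042.03; Tam 12,627.07.
Cap binds for Vance ($3,200), Kowalski ($4,400); balance $38,600 reallocated over remaining capital contributed 489,820.
Remaining shares: Dube 16,043.56 → $16,000; Quinlan 7,497.30 → $7,500; Halvorsen 738.24 → $700; Tam 14,320.90 → $14,300.
Rounding difference +$100 applied to Dube → $16,100.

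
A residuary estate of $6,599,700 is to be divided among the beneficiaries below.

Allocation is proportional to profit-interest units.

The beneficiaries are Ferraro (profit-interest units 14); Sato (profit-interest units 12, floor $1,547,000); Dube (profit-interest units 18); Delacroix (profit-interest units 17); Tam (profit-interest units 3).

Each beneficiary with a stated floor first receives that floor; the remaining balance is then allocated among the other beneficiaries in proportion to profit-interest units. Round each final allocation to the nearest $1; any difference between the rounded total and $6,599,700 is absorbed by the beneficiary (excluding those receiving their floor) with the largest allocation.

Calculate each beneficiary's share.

Fund the minimums — Sato $1,547,000. Residual $5,052,700.
Residual split over remaining profit-interest units 52: Ferraro 1,360,342.31 → $1,360,342; Dube 1,749,011.54 → $1,749,012; Delacroix 1,651,844.23 → $1,651,844; Tam 291,501.92 → $291,502.

Ferraro: $1,360,342; Sato: $1,547,000; Dube: $1,749,012; Delacroix: $1,651,844; Tam: $291,502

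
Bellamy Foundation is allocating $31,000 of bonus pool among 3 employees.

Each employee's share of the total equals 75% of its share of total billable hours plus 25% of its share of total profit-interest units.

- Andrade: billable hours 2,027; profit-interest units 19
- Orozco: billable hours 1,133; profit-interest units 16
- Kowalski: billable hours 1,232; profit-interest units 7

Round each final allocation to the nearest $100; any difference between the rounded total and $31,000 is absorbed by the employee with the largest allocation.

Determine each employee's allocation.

Andrade: $14,200; Orozco: $9,000; Kowalski: $7,800

Billable hours total 4,392; profit-interest units total 42.
Composite weights (75% billable hours + 25% profit-interest units): Andrade 0.4592; Orozco 0.2887; Kowalski 0.2520.
Proportional shares: Andrade 14,236.31; Orozco 8,950.16; Kowalski 7,813.52.
Rounded to nearest $100: Andrade $14,200; Orozco $9,000; Kowalski $7,800. Sum = $31,000.
Rounded total matches; no reconciliation needed.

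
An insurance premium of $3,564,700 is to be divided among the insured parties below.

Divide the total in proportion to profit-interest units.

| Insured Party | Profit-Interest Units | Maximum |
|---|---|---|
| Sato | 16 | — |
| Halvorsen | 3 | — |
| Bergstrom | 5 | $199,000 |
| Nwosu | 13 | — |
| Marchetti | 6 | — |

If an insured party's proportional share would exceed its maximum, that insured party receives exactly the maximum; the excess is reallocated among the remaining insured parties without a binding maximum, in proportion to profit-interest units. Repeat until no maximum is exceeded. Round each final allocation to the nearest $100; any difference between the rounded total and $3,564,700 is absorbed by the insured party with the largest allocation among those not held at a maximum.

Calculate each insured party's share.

Total profit-interest units = 43.
Proportional shares (ignoring caps): Sato 1,326,400.00; Halvorsen 248,700.00; Bergstrom 414,500.00; Nwosu 1,077,700.00; Marchetti 497,400.00.
Held at cap: Bergstrom ($199,000); balance $3,365,700 reallocated over remaining profit-interest units 38.
Remaining shares: Sato 1,417,136.84 → $1,417,100; Halvorsen 265,713.16 → $265,700; Nwosu 1,151,423.68 → $1,151,400; Marchetti 531,426.32 → $531,400.
Rounding difference +$100 applied to Sato → $1,417,200.

Sato: $1,417,200 | Halvorsen: $265,700 | Bergstrom: $199,000 | Nwosu: $1,151,400 | Marchetti: $531,400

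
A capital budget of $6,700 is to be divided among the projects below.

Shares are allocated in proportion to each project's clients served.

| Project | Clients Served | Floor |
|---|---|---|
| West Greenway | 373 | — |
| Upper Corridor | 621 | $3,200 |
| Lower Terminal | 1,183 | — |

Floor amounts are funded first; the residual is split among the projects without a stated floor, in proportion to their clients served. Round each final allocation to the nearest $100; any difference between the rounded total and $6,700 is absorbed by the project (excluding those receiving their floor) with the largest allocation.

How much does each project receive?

West Greenway: $800; Upper Corridor: $3,200; Lower Terminal: $2,700

Minimums first: Upper Corridor $3,200. Residual $3,500.
Residual split over remaining clients served 1,556: West Greenway 839.01 → $800; Lower Terminal 2,660.99 → $2,700.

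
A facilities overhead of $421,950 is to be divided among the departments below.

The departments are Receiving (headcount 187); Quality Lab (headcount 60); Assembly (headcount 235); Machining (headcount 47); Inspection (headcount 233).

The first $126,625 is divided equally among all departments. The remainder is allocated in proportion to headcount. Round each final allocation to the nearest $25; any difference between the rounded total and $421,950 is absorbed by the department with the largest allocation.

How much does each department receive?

$126,625 shared equally gives $25,325 per department.
Remainder $295,325 by headcount (total 762): Receiving 72,474.77 → $72,475; Quality Lab 23,253.94 → $23,250; Assembly 91,077.92 → $91,075; Machining 18,215.58 → $18,225; Inspection 90,302.79 → $90,300.
Totals: Receiving $25,325 + $72,475 = $97,800; Quality Lab $25,325 + $23,250 = $48,575; Assembly $25,325 + $91,075 = $116,400; Machining $25,325 + $18,225 = $43,550; Inspection $25,325 + $90,300 = $115,625.

Receiving: $97,800 · Quality Lab: $48,575 · Assembly: $116,400 · Machining: $43,550 · Inspection: $115,625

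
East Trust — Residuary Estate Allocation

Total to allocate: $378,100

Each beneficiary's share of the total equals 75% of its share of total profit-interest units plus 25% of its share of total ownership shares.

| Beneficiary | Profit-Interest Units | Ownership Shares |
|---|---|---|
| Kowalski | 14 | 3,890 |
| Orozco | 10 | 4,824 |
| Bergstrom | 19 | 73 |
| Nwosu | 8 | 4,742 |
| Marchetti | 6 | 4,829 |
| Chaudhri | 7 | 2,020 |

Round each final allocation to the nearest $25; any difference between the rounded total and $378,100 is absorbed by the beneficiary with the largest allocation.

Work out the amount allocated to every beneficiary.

Kowalski: $80,075; Orozco: $66,675; Bergstrom: $84,550; Nwosu: $57,450; Marchetti: $48,975; Chaudhri: $40,375

Totals — profit-interest units 64, ownership shares 20,378.
Composite weights (75% profit-interest units + 25% ownership shares): Kowalski 0.2118; Orozco 0.1764; Bergstrom 0.2236; Nwosu 0.1519; Marchetti 0.1296; Chaudhri 0.1068.
Raw shares: Kowalski 80,076.11; Orozco 66,685.11; Bergstrom 84,524.94; Nwosu 57,443.03; Marchetti 48,984.86; Chaudhri 40,385.95.
Rounded to nearest $25: Kowalski $80,075; Orozco $66,675; Bergstrom $84,525; Nwosu $57,450; Marchetti $48,975; Chaudhri $40,375. Sum = $378,075.
Difference $378,100 − $378,075 = +$25 applied to largest allocation (Bergstrom): Bergstrom becomes $84,550.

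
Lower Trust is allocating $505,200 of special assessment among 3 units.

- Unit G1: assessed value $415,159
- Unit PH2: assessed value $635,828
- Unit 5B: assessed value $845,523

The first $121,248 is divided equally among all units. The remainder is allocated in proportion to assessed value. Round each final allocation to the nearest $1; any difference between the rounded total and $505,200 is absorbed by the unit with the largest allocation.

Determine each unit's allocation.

Equal tier: $121,248 ÷ 3 = $40,416 apiece.
Remainder $383,952 by assessed value (total 1,896,510): Unit G1 84,049.72 → $84,050; Unit PH2 128,724.57 → $128,725; Unit 5B 171,177.71 → $171,178.
Rounding difference −$1 on remainder applied to Unit 5B.
Totals: Unit G1 $40,416 + $84,050 = $124,466; Unit PH2 $40,416 + $128,725 = $169,141; Unit 5B $40,416 + $171,177 = $211,593.

Unit G1: $124,466 · Unit PH2: $169,141 · Unit 5B: $211,593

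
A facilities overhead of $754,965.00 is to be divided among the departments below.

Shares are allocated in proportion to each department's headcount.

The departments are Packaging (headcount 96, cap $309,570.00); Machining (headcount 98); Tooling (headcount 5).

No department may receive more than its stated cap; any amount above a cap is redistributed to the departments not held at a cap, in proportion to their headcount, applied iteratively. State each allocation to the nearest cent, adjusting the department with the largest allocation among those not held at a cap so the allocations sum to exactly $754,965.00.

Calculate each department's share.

Packaging: $309,570.00; Machining: $423,773.88; Tooling: $21,621.12

Total headcount = 199.
Unconstrained shares: Packaging 364,204.2211; Machining 371,791.8090; Tooling 18,968.9698.
Cap binds for Packaging ($309,570.00); residual $445,395.00 reallocated over remaining headcount 103.
Shares after redistribution: Machining 423,773.8835 → $423,773.88; Tooling 21,621.1165 → $21,621.12.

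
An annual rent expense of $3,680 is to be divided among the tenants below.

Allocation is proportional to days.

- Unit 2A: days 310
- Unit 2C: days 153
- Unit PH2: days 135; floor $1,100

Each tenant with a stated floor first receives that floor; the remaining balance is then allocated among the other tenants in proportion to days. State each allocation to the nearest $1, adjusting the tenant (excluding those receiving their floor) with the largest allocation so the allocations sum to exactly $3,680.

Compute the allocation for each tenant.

Guaranteed amounts: Unit PH2 $1,100. Remaining pool $2,580.
Remaining pool split over remaining days 463: Unit 2A 1,727.43 → $1,727; Unit 2C 852.57 → $853.

Unit 2A: $1,727 · Unit 2C: $853 · Unit PH2: $1,100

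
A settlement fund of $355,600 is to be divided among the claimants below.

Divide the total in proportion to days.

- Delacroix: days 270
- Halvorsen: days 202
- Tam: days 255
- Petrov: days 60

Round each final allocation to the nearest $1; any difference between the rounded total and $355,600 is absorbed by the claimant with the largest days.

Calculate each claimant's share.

Total days = 270 + 202 + 255 + 60 = 787.
Pro-rata amounts: Delacroix 121,997.46; Halvorsen 91,272.17; Tam 115,219.82; Petrov 27,110.55.
After rounding ($1): Delacroix $121,997; Halvorsen $91,272; Tam $115,220; Petrov $27,111. Sum = $355,600.
No rounding difference to absorb.

Delacroix: $121,997; Halvorsen: $91,272; Tam: $115,220; Petrov: $27,111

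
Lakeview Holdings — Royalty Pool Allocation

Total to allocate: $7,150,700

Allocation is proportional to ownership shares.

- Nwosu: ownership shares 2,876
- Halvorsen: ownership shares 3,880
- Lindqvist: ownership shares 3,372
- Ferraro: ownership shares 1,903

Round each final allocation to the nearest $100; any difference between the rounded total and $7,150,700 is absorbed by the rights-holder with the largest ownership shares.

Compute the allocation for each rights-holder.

Nwosu: $1,709,400; Halvorsen: $2,306,000; Lindqvist: $2,004,200; Ferraro: $1,131,100

Combined ownership shares = 12,031.
Pro-rata amounts: Nwosu 2,876/12,031 × $7,150,700 = 1,709,368.56; Halvorsen 3,880/12,031 × $7,150,700 = 2,306,102.24; Lindqvist 3,372/12,031 × $7,150,700 = 2,004,169.26; Ferraro 1,903/12,031 × $7,150,700 = 1,131,059.94.
Rounded to nearest $100: Nwosu $1,709,400; Halvorsen $2,306,100; Lindqvist $2,004,200; Ferraro $1,131,100. Sum = $7,150,800.
Difference $7,150,700 − $7,150,800 = −$100 applied to largest ownership shares (Halvorsen): Halvorsen becomes $2,306,000.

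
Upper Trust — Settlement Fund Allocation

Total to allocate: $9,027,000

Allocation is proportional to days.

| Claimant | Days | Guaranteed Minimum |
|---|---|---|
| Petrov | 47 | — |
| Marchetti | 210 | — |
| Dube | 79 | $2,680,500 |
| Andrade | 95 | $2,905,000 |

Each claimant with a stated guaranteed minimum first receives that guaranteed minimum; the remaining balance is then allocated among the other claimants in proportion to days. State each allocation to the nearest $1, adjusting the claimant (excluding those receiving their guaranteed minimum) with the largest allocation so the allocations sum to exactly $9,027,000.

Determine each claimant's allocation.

Guaranteed amounts: Dube $2,680,500; Andrade $2,905,000. Balance $3,441,500.
Balance split over remaining days 257: Petrov 629,379.38 → $629,379; Marchetti 2,812,120.62 → $2,812,121.

Petrov: $629,379 | Marchetti: $2,812,121 | Dube: $2,680,500 | Andrade: $2,905,000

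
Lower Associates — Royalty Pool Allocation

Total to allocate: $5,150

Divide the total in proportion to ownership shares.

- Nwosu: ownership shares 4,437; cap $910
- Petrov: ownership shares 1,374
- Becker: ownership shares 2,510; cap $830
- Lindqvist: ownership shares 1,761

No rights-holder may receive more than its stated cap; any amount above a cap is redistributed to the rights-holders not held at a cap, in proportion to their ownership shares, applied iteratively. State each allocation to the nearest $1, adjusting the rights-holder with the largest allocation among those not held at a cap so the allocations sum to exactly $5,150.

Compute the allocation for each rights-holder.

Total ownership shares = 10,082.
Pro-rata shares before constraints: Nwosu 2,266.47; Petrov 701.85; Becker 1,282.14; Lindqvist 899.54.
Held at cap: Nwosu ($910), Becker ($830); residual $3,410 reallocated over remaining ownership shares 3,135.
Redistributed shares: Petrov 1,494.53 → $1,495; Lindqvist 1,915.47 → $1,915.

Nwosu: $910; Petrov: $1,495; Becker: $830; Lindqvist: $1,915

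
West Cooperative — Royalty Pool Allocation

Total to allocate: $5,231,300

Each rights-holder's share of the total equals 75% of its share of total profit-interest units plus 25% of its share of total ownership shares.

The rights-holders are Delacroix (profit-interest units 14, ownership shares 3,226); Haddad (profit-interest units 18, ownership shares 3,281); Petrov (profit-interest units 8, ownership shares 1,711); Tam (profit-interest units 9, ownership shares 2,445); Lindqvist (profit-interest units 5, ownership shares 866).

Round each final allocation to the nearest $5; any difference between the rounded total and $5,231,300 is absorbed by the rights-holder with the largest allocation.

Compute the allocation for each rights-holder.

Profit-interest units total 54; ownership shares total 11,529.
Composite weights (75% profit-interest units + 25% ownership shares): Delacroix 0.2644; Haddad 0.3211; Petrov 0.1482; Tam 0.1780; Lindqvist 0.0882.
Pro-rata amounts: Delacroix 1,383,147.73; Haddad 1,680,014.59; Petrov 775,347.72; Tam 931,268.05; Lindqvist 461,521.90.
At nearest $5: Delacroix $1,383,150; Haddad $1,680,015; Petrov $775,350; Tam $931,270; Lindqvist $461,520. Sum = $5,231,305.
Difference $5,231,300 − $5,231,305 = −$5 applied to largest allocation (Haddad): Haddad becomes $1,680,010.

Delacroix: $1,383,150 | Haddad: $1,680,010 | Petrov: $775,350 | Tam: $931,270 | Lindqvist: $461,520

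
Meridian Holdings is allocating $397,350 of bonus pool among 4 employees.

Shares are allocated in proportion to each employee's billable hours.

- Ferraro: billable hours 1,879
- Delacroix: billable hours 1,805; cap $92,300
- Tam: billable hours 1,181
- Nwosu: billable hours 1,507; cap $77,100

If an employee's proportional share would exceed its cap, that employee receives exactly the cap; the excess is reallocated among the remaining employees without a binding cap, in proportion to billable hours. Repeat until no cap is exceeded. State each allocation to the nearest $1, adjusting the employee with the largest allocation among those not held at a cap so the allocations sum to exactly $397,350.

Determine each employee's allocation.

Ferraro: $139,973 | Delacroix: $92,300 | Tam: $87,977 | Nwosu: $77,100

Sum of billable hours: 6,372.
Proportional shares (ignoring caps): Ferraro 117,172.10; Delacroix 112,557.56; Tam 73,645.69; Nwosu 93,974.65.
Capped: Delacroix ($92,300), Nwosu ($77,100); remaining pool $227,950 reallocated over remaining billable hours 3,060.
Remaining shares: Ferraro 139,973.22 → $139,973; Tam 87,976.78 → $87,977.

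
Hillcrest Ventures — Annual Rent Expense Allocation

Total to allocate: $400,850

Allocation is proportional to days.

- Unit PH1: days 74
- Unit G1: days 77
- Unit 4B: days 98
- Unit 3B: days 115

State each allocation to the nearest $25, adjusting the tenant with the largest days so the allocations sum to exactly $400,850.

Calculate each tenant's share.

Unit PH1: $81,500; Unit G1: $84,800; Unit 4B: $107,925; Unit 3B: $126,625

Sum of days: 74 + 77 + 98 + 115 = 364.
Unrounded shares: Unit PH1 81,491.48; Unit G1 84,795.19; Unit 4B 107,921.15; Unit 3B 126,642.17.
Rounded to nearest $25: Unit PH1 $81,500; Unit G1 $84,800; Unit 4B $107,925; Unit 3B $126,650. Sum = $400,875.
Difference $400,850 − $400,875 = −$25 applied to largest days (Unit 3B): Unit 3B becomes $126,625.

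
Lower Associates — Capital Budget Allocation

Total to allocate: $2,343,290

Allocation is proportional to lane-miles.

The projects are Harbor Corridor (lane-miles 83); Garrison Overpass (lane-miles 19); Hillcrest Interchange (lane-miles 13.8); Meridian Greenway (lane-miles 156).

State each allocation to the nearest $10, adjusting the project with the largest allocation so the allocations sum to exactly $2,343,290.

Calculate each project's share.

Combined lane-miles = 271.8.
Proportional shares: Harbor Corridor 83/271.8 × $2,343,290 = 715,574.21; Garrison Overpass 19/271.8 × $2,343,290 = 163,806.14; Hillcrest Interchange 13.8/271.8 × $2,343,290 = 118,974.99; Meridian Greenway 156/271.8 × $2,343,290 = 1,344,934.66.
After rounding ($10): Harbor Corridor $715,570; Garrison Overpass $163,810; Hillcrest Interchange $118,970; Meridian Greenway $1,344,930. Sum = $2,343,280.
Difference $2,343,290 − $2,343,280 = +$10 applied to largest allocation (Meridian Greenway): Meridian Greenway becomes $1,344,940.

Harbor Corridor: $715,570 · Garrison Overpass: $163,810 · Hillcrest Interchange: $118,970 · Meridian Greenway: $1,344,940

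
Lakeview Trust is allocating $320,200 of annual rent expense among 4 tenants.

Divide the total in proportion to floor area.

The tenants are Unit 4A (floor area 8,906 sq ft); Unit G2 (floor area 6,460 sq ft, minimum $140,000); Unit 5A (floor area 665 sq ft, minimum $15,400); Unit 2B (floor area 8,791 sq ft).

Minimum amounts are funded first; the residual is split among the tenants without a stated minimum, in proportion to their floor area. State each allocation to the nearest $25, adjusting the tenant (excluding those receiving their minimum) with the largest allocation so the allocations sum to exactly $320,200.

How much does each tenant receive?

Unit 4A: $82,925; Unit G2: $140,000; Unit 5A: $15,400; Unit 2B: $81,875

Guaranteed amounts: Unit G2 $140,000; Unit 5A $15,400. Balance $164,800.
Balance split over remaining floor area 17,697: Unit 4A 82,935.46 → $82,925; Unit 2B 81,864.54 → $81,875.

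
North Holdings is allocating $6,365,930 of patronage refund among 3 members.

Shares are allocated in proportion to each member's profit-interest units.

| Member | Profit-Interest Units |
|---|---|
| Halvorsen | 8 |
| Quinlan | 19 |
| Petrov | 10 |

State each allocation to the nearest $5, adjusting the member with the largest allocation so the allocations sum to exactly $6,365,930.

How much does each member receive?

Combined profit-interest units = 37.
Raw shares: Halvorsen 8/37 × $6,365,930 = 1,376,417.30; Quinlan 19/37 × $6,365,930 = 3,268,991.08; Petrov 10/37 × $6,365,930 = 1,720,521.62.
Rounded to nearest $5: Halvorsen $1,376,415; Quinlan $3,268,990; Petrov $1,720,520. Sum = $6,365,925.
Difference $6,365,930 − $6,365,925 = +$5 applied to largest allocation (Quinlan): Quinlan becomes $3,268,995.

Halvorsen: $1,376,415 · Quinlan: $3,268,995 · Petrov: $1,720,520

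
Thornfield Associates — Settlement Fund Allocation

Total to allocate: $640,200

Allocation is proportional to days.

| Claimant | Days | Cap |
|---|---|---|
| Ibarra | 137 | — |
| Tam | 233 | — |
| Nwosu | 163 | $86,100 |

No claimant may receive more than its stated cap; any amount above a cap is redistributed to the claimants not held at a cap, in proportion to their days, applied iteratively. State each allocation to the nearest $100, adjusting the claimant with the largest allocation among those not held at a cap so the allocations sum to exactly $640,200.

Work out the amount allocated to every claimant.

Ibarra: $205,200 · Tam: $348,900 · Nwosu: $86,100

Days total: 533.
Unconstrained shares: Ibarra 164,554.22; Tam 279,862.29; Nwosu 195,783.49.
Capped: Nwosu ($86,100); balance $554,100 reallocated over remaining days 370.
Shares after redistribution: Ibarra 205,166.76 → $205,200; Tam 348,933.24 → $348,900.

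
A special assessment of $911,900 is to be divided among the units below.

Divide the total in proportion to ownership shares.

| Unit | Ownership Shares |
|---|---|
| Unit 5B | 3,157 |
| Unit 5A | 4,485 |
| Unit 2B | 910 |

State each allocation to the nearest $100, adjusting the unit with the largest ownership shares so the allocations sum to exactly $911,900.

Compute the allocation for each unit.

Combined ownership shares = 8,552.
Raw shares: Unit 5B 3,157/8,552 × $911,900 = 336,631.00; Unit 5A 4,485/8,552 × $911,900 = 478,235.68; Unit 2B 910/8,552 × $911,900 = 97,033.33.
Rounded to nearest $100: Unit 5B $336,600; Unit 5A $478,200; Unit 2B $97,000. Sum = $911,800.
Difference $911,900 − $911,800 = +$100 applied to largest ownership shares (Unit 5A): Unit 5A becomes $478,300.

Unit 5B: $336,600; Unit 5A: $478,300; Unit 2B: $97,000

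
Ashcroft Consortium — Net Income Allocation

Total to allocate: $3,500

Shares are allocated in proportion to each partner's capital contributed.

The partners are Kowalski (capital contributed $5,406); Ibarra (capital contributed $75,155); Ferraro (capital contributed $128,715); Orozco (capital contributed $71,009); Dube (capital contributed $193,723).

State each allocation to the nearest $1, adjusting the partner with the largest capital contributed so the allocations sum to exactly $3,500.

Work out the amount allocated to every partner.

Kowalski: $40 · Ibarra: $555 · Ferraro: $950 · Orozco: $524 · Dube: $1,431

Combined capital contributed = 474,008.
Proportional shares: Kowalski 5,406/474,008 × $3,500 = 39.92; Ibarra 75,155/474,008 × $3,500 = 554.93; Ferraro 128,715/474,008 × $3,500 = 950.41; Orozco 71,009/474,008 × $3,500 = 524.32; Dube 193,723/474,008 × $3,500 = 1,430.42.
Rounded to nearest $1: Kowalski $40; Ibarra $555; Ferraro $950; Orozco $524; Dube $1,430. Sum = $3,499.
Difference $3,500 − $3,499 = +$1 applied to largest capital contributed (Dube): Dube becomes $1,431.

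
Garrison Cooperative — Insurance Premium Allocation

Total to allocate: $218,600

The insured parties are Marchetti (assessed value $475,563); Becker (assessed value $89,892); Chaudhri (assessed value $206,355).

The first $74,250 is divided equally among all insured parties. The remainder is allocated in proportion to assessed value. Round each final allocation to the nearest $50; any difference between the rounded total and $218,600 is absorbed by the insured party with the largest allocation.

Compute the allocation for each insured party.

Marchetti: $113,700 | Becker: $41,550 | Chaudhri: $63,350

$74,250 shared equally gives $24,750 per insured party.
Remainder $144,350 by assessed value (total 771,810): Marchetti 88,943.55 → $88,950; Becker 16,812.31 → $16,800; Chaudhri 38,594.14 → $38,600.
Totals: Marchetti $24,750 + $88,950 = $113,700; Becker $24,750 + $16,800 = $41,550; Chaudhri $24,750 + $38,600 = $63,350.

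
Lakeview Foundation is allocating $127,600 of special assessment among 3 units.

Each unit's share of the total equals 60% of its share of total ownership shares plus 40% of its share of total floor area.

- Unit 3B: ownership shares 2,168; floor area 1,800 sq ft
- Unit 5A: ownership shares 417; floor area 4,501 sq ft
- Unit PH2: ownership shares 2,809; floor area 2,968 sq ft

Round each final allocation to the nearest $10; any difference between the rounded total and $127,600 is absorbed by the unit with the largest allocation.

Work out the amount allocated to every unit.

Ownership shares total 5,394; floor area total 9,269.
Blended shares (60% ownership shares + 40% floor area): Unit 3B 0.3188; Unit 5A 0.2406; Unit PH2 0.4405.
Unrounded shares: Unit 3B 40,683.36; Unit 5A 30,703.59; Unit PH2 56,213.05.
At nearest $10: Unit 3B $40,680; Unit 5A $30,700; Unit PH2 $56,210. Sum = $127,590.
Difference $127,600 − $127,590 = +$10 applied to largest allocation (Unit PH2): Unit PH2 becomes $56,220.

Unit 3B: $40,680 | Unit 5A: $30,700 | Unit PH2: $56,220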